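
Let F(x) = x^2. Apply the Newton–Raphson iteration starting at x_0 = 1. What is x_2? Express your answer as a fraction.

1/4

F'(x) = 2x.
F(1) = 1, F'(1) = 2, so x_1 = 1 − 1/2 = 1/2.
F(1/2) = 1/4, F'(1/2) = 1, so x_2 = (1/2) − (1/4)/1 = 1/4.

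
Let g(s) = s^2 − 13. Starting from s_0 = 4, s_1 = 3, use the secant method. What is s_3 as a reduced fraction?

83/23

g(4) = 3, g(3) = −4. s_2 = 3 − (−4)·(3 − 4)/((−4) − 3) = 25/7.
g(3) = −4, g(25/7) = −12/49. s_3 = (25/7) − (−12/49)·((25/7) − 3)/((−12/49) − (−4)) = 83/23.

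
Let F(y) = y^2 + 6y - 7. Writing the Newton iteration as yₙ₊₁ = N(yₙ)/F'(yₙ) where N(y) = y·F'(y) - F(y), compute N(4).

23

F'(y) = 2y + 6.
N(y) = y·F'(y) - F(y) = y·(2y + 6) - (y^2 + 6y - 7) = y^2 + 7.
N(4) = 23.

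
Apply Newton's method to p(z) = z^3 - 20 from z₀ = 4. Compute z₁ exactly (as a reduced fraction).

37/12

p'(z) = 3z^2.
p(4) = 44, p'(4) = 48, so z₁ = 4 - 44/48 = 37/12.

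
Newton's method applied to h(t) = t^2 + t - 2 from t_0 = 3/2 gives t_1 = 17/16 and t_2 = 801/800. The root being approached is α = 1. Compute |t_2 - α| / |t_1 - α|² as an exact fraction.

8/25

t_1 - α = 17/16 - 1 = 1/16, so |t_1 - α| = 1/16.
t_2 - α = 801/800 - 1 = 1/800, so |t_2 - α| = 1/800.
|t_1 - α|² = 1/256.
Ratio = (1/800) / (1/256) = 8/25.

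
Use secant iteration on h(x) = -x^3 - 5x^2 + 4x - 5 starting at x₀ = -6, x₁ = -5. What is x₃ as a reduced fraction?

-176245/30129

h(-6) = 7, h(-5) = -25. x₂ = (-5) - (-25)·((-5) - (-6))/((-25) - 7) = -185/32.
h(-5) = -25, h(-185/32) = -65975/32768. x₃ = (-185/32) - (-65975/32768)·((-185/32) - (-5))/((-65975/32768) - (-25)) = -176245/30129.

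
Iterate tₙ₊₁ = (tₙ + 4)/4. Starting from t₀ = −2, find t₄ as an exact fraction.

169/128

t₁ = ((−2) + 4)/4 = 1/2.
t₂ = ((1/2) + 4)/4 = 9/8.
t₃ = ((9/8) + 4)/4 = 41/32.
t₄ = ((41/32) + 4)/4 = 169/128.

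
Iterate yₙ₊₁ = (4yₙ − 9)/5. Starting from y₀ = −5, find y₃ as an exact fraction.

y₁ = (4·(−5) − 9)/5 = −29/5.
y₂ = (4·(−29/5) − 9)/5 = −161/25.
y₃ = (4·(−161/25) − 9)/5 = −869/125.

−869/125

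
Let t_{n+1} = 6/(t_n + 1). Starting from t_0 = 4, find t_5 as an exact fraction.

t_1 = 6/(4 + 1) = 6/5.
t_2 = 6/(6/5 + 1) = 30/11.
t_3 = 6/(30/11 + 1) = 66/41.
t_4 = 6/(66/41 + 1) = 246/107.
t_5 = 6/(246/107 + 1) = 642/353.

642/353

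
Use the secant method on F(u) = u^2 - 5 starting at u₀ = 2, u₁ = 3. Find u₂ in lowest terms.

F(2) = -1, F(3) = 4. u₂ = 3 - 4·(3 - 2)/(4 - (-1)) = 11/5.

11/5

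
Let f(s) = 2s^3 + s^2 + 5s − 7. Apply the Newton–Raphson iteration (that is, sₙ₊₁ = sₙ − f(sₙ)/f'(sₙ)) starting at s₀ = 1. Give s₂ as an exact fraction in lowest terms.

24163/26273

f'(s) = 6s^2 + 2s + 5.
f(1) = 1, f'(1) = 13, so s₁ = 1 − 1/13 = 12/13.
f(12/13) = 89/2197, f'(12/13) = 2021/169, so s₂ = (12/13) − (89/2197)/(2021/169) = 24163/26273.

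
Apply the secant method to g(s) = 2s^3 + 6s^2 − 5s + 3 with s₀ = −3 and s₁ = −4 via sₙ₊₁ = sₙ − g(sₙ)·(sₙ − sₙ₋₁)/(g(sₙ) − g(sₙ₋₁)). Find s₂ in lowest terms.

−11/3

g(−3) = 18, g(−4) = −9. s₂ = (−4) − (−9)·((−4) − (−3))/((−9) − 18) = −11/3.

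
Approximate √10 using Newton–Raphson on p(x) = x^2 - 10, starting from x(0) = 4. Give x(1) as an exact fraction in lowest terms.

13/4

p'(x) = 2x.
p(4) = 6, p'(4) = 8, so x(1) = 4 - 6/8 = 13/4.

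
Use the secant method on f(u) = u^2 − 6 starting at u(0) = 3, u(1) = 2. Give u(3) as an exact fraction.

27/11

f(3) = 3, f(2) = −2. u(2) = 2 − (−2)·(2 − 3)/((−2) − 3) = 12/5.
f(2) = −2, f(12/5) = −6/25. u(3) = (12/5) − (−6/25)·((12/5) − 2)/((−6/25) − (−2)) = 27/11.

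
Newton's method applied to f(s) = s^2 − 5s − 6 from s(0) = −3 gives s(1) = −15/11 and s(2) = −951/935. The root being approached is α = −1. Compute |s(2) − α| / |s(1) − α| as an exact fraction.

4/85

s(1) − α = −15/11 − (−1) = −15/11 + 1 = −4/11, so |s(1) − α| = 4/11.
s(2) − α = −951/935 − (−1) = −951/935 + 1 = −16/935, so |s(2) − α| = 16/935.
Ratio = (16/935) / (4/11) = 4/85.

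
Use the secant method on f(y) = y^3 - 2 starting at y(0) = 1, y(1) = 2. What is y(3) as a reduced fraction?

f(1) = -1, f(2) = 6. y(2) = 2 - 6·(2 - 1)/(6 - (-1)) = 8/7.
f(2) = 6, f(8/7) = -174/343. y(3) = (8/7) - (-174/343)·((8/7) - 2)/((-174/343) - 6) = 75/62.

75/62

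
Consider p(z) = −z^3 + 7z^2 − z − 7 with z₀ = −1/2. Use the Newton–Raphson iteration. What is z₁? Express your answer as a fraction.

−36/35

p'(z) = −3z^2 + 14z − 1.
p(−1/2) = −37/8, p'(−1/2) = −35/4, so z₁ = (−1/2) − (−37/8)/(−35/4) = −36/35.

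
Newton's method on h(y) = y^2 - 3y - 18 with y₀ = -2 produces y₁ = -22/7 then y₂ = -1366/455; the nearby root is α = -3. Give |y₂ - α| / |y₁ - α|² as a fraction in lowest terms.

y₁ - α = -22/7 - (-3) = -22/7 + 3 = -1/7, so |y₁ - α| = 1/7.
y₂ - α = -1366/455 - (-3) = -1366/455 + 3 = -1/455, so |y₂ - α| = 1/455.
|y₁ - α|² = 1/49.
Ratio = (1/455) / (1/49) = 7/65.

7/65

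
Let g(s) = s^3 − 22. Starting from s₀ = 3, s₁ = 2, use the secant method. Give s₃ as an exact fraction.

8651/3062

g(3) = 5, g(2) = −14. s₂ = 2 − (−14)·(2 − 3)/((−14) − 5) = 52/19.
g(2) = −14, g(52/19) = −10290/6859. s₃ = (52/19) − (−10290/6859)·((52/19) − 2)/((−10290/6859) − (−14)) = 8651/3062.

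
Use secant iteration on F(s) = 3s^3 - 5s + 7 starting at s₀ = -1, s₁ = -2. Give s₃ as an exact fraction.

-10342/6067

F(-1) = 9, F(-2) = -7. s₂ = (-2) - (-7)·((-2) - (-1))/((-7) - 9) = -25/16.
F(-2) = -7, F(-25/16) = 13797/4096. s₃ = (-25/16) - (13797/4096)·((-25/16) - (-2))/((13797/4096) - (-7)) = -10342/6067.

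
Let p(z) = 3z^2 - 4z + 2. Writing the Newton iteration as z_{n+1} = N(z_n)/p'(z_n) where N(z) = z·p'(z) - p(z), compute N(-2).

p'(z) = 6z - 4.
N(z) = z·p'(z) - p(z) = z·(6z - 4) - (3z^2 - 4z + 2) = 3z^2 - 2.
N(-2) = 10.

10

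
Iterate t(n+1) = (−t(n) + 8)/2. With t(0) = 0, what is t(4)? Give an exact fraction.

5/2

t(1) = (−0 + 8)/2 = 4.
t(2) = (−4 + 8)/2 = 2.
t(3) = (−2 + 8)/2 = 3.
t(4) = (−3 + 8)/2 = 5/2.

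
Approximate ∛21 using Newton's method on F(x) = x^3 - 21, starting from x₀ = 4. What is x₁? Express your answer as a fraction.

F'(x) = 3x^2.
F(4) = 43, F'(4) = 48, so x₁ = 4 - 43/48 = 149/48.

149/48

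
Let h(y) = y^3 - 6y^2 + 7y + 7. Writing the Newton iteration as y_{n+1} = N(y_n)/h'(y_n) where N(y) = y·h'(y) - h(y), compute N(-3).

-115

h'(y) = 3y^2 - 12y + 7.
N(y) = y·h'(y) - h(y) = y·(3y^2 - 12y + 7) - (y^3 - 6y^2 + 7y + 7) = 2y^3 - 6y^2 - 7.
N(-3) = -115.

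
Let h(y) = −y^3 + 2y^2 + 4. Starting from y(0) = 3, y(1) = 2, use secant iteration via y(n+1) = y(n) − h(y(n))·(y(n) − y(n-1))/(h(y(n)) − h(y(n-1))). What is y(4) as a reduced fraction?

h(3) = −5, h(2) = 4. y(2) = 2 − 4·(2 − 3)/(4 − (−5)) = 22/9.
h(2) = 4, h(22/9) = 980/729. y(3) = (22/9) − (980/729)·((22/9) − 2)/((980/729) − 4) = 323/121.
h(22/9) = 980/729, h(323/121) = −1364405/1771561. y(4) = (323/121) − (−1364405/1771561)·((323/121) − (22/9))/((−1364405/1771561) − (980/729)) = 5768026/2229209.

5768026/2229209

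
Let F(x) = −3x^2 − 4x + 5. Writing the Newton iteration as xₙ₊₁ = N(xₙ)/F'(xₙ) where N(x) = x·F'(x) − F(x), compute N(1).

F'(x) = −6x − 4.
N(x) = x·F'(x) − F(x) = x·(−6x − 4) − (−3x^2 − 4x + 5) = −3x^2 − 5.
N(1) = −8.

−8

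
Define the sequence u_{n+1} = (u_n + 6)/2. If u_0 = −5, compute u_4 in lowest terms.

85/16

u_1 = ((−5) + 6)/2 = 1/2.
u_2 = ((1/2) + 6)/2 = 13/4.
u_3 = ((13/4) + 6)/2 = 37/8.
u_4 = ((37/8) + 6)/2 = 85/16.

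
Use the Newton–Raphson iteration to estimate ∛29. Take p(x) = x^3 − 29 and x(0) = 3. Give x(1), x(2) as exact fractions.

x(1) = 83/27, x(2) = 1714381/558009

p'(x) = 3x^2.
p(3) = −2, p'(3) = 27, so x(1) = 3 − (−2)/27 = 83/27.
p(83/27) = 980/19683, p'(83/27) = 6889/243, so x(2) = (83/27) − (980/19683)/(6889/243) = 1714381/558009.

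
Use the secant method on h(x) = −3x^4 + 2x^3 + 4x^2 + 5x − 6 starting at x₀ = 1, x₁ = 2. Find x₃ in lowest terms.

h(1) = 2, h(2) = −12. x₂ = 2 − (−12)·(2 − 1)/((−12) − 2) = 8/7.
h(2) = −12, h(8/7) = 6738/2401. x₃ = (8/7) − (6738/2401)·((8/7) − 2)/((6738/2401) − (−12)) = 2578/1975.

2578/1975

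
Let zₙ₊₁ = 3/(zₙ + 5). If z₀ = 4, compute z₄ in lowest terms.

267/493

z₁ = 3/(4 + 5) = 1/3.
z₂ = 3/(1/3 + 5) = 9/16.
z₃ = 3/(9/16 + 5) = 48/89.
z₄ = 3/(48/89 + 5) = 267/493.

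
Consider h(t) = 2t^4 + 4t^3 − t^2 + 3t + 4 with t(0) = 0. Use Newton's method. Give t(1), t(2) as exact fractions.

h'(t) = 8t^3 + 12t^2 − 2t + 3.
h(0) = 4, h'(0) = 3, so t(1) = 0 − 4/3 = −4/3.
h(−4/3) = −400/81, h'(−4/3) = 217/27, so t(2) = (−4/3) − (−400/81)/(217/27) = −156/217.

t(1) = −4/3, t(2) = −156/217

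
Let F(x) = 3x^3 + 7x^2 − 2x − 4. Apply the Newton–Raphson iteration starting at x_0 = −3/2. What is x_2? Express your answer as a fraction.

2840/561

F'(x) = 9x^2 + 14x − 2.
F(−3/2) = 37/8, F'(−3/2) = −11/4, so x_1 = (−3/2) − (37/8)/(−11/4) = 2/11.
F(2/11) = −5476/1331, F'(2/11) = 102/121, so x_2 = (2/11) − (−5476/1331)/(102/121) = 2840/561.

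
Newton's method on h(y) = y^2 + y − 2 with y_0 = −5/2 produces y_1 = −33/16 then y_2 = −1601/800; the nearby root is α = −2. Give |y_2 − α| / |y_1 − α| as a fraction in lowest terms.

1/50

y_1 − α = −33/16 − (−2) = −33/16 + 2 = −1/16, so |y_1 − α| = 1/16.
y_2 − α = −1601/800 − (−2) = −1601/800 + 2 = −1/800, so |y_2 − α| = 1/800.
Ratio = (1/800) / (1/16) = 1/50.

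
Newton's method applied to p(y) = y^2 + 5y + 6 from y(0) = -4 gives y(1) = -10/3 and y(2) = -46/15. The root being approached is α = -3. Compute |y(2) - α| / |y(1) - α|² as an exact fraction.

y(1) - α = -10/3 - (-3) = -10/3 + 3 = -1/3, so |y(1) - α| = 1/3.
y(2) - α = -46/15 - (-3) = -46/15 + 3 = -1/15, so |y(2) - α| = 1/15.
|y(1) - α|² = 1/9.
Ratio = (1/15) / (1/9) = 3/5.

3/5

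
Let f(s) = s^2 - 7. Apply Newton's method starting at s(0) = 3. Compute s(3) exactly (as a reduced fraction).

f'(s) = 2s.
f(3) = 2, f'(3) = 6, so s(1) = 3 - 2/6 = 8/3.
f(8/3) = 1/9, f'(8/3) = 16/3, so s(2) = (8/3) - (1/9)/(16/3) = 127/48.
f(127/48) = 1/2304, f'(127/48) = 127/24, so s(3) = (127/48) - (1/2304)/(127/24) = 32257/12192.

32257/12192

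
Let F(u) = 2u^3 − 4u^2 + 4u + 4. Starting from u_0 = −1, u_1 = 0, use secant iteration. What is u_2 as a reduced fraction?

F(−1) = −6, F(0) = 4. u_2 = 0 − 4·(0 − (−1))/(4 − (−6)) = −2/5.

−2/5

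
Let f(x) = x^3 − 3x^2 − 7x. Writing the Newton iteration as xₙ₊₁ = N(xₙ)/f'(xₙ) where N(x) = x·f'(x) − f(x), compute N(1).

−1

f'(x) = 3x^2 − 6x − 7.
N(x) = x·f'(x) − f(x) = x·(3x^2 − 6x − 7) − (x^3 − 3x^2 − 7x) = 2x^3 − 3x^2.
N(1) = −1.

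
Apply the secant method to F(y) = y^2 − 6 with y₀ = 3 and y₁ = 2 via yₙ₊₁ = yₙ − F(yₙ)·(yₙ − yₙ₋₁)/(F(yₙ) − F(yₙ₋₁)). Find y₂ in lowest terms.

F(3) = 3, F(2) = −2. y₂ = 2 − (−2)·(2 − 3)/((−2) − 3) = 12/5.

12/5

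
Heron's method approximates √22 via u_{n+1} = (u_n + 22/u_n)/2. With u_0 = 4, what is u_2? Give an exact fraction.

713/152

u_1 = (4 + 22/4)/2 = 19/4.
u_2 = (19/4 + 22/(19/4))/2 = 713/152.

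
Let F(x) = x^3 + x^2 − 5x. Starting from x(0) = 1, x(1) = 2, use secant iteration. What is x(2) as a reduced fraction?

8/5

F(1) = −3, F(2) = 2. x(2) = 2 − 2·(2 − 1)/(2 − (−3)) = 8/5.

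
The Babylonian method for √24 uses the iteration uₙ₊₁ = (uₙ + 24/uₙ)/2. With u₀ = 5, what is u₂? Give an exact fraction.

u₁ = (5 + 24/5)/2 = 49/10.
u₂ = (49/10 + 24/(49/10))/2 = 4801/980.

4801/980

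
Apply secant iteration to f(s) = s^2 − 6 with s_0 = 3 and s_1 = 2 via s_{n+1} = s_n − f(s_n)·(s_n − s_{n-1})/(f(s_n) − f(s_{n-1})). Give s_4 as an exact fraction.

f(3) = 3, f(2) = −2. s_2 = 2 − (−2)·(2 − 3)/((−2) − 3) = 12/5.
f(2) = −2, f(12/5) = −6/25. s_3 = (12/5) − (−6/25)·((12/5) − 2)/((−6/25) − (−2)) = 27/11.
f(12/5) = −6/25, f(27/11) = 3/121. s_4 = (27/11) − (3/121)·((27/11) − (12/5))/((3/121) − (−6/25)) = 218/89.

218/89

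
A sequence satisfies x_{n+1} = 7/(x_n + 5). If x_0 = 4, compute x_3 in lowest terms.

x_1 = 7/(4 + 5) = 7/9.
x_2 = 7/(7/9 + 5) = 63/52.
x_3 = 7/(63/52 + 5) = 364/323.

364/323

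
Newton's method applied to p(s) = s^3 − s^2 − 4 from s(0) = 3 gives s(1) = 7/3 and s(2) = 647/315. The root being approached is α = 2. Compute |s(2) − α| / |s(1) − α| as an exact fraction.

17/105

s(1) − α = 7/3 − 2 = 1/3, so |s(1) − α| = 1/3.
s(2) − α = 647/315 − 2 = 17/315, so |s(2) − α| = 17/315.
Ratio = (17/315) / (1/3) = 17/105.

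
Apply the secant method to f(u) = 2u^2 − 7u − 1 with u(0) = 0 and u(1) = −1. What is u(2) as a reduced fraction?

−1/9

f(0) = −1, f(−1) = 8. u(2) = (−1) − 8·((−1) − 0)/(8 − (−1)) = −1/9.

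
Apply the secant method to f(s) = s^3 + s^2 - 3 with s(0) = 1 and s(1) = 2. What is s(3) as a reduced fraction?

1202/1051

f(1) = -1, f(2) = 9. s(2) = 2 - 9·(2 - 1)/(9 - (-1)) = 11/10.
f(2) = 9, f(11/10) = -459/1000. s(3) = (11/10) - (-459/1000)·((11/10) - 2)/((-459/1000) - 9) = 1202/1051.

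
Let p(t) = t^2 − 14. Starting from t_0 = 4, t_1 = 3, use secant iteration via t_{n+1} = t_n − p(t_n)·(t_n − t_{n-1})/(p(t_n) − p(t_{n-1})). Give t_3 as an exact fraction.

176/47

p(4) = 2, p(3) = −5. t_2 = 3 − (−5)·(3 − 4)/((−5) − 2) = 26/7.
p(3) = −5, p(26/7) = −10/49. t_3 = (26/7) − (−10/49)·((26/7) − 3)/((−10/49) − (−5)) = 176/47.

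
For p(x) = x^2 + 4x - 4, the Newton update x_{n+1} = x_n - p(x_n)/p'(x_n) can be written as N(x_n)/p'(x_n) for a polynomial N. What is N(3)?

13

p'(x) = 2x + 4.
N(x) = x·p'(x) - p(x) = x·(2x + 4) - (x^2 + 4x - 4) = x^2 + 4.
N(3) = 13.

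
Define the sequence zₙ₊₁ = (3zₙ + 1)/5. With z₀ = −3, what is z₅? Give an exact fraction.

z₁ = (3·(−3) + 1)/5 = −8/5.
z₂ = (3·(−8/5) + 1)/5 = −19/25.
z₃ = (3·(−19/25) + 1)/5 = −32/125.
z₄ = (3·(−32/125) + 1)/5 = 29/625.
z₅ = (3·(29/625) + 1)/5 = 712/3125.

712/3125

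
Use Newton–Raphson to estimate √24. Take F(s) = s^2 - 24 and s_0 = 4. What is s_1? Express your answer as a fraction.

5

F'(s) = 2s.
F(4) = -8, F'(4) = 8, so s_1 = 4 - (-8)/8 = 5.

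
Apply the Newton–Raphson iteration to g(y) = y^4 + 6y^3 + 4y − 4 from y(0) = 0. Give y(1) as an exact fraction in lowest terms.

g'(y) = 4y^3 + 18y^2 + 4.
g(0) = −4, g'(0) = 4, so y(1) = 0 − (−4)/4 = 1.

1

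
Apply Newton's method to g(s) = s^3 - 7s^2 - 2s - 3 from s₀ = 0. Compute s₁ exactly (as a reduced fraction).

g'(s) = 3s^2 - 14s - 2.
g(0) = -3, g'(0) = -2, so s₁ = 0 - (-3)/(-2) = -3/2.

-3/2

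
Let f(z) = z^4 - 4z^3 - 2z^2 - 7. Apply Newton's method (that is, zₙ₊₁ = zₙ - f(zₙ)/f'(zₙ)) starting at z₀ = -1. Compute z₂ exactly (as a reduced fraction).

f'(z) = 4z^3 - 12z^2 - 4z.
f(-1) = -4, f'(-1) = -12, so z₁ = (-1) - (-4)/(-12) = -4/3.
f(-4/3) = 169/81, f'(-4/3) = -688/27, so z₂ = (-4/3) - (169/81)/(-688/27) = -861/688.

-861/688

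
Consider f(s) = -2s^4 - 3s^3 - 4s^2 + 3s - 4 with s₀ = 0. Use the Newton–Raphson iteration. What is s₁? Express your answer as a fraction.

4/3

f'(s) = -8s^3 - 9s^2 - 8s + 3.
f(0) = -4, f'(0) = 3, so s₁ = 0 - (-4)/3 = 4/3.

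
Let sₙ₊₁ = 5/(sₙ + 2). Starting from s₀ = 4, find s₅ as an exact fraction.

s₁ = 5/(4 + 2) = 5/6.
s₂ = 5/(5/6 + 2) = 30/17.
s₃ = 5/(30/17 + 2) = 85/64.
s₄ = 5/(85/64 + 2) = 320/213.
s₅ = 5/(320/213 + 2) = 1065/746.

1065/746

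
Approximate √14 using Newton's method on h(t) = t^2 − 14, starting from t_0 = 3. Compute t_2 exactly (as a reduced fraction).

1033/276

h'(t) = 2t.
h(3) = −5, h'(3) = 6, so t_1 = 3 − (−5)/6 = 23/6.
h(23/6) = 25/36, h'(23/6) = 23/3, so t_2 = (23/6) − (25/36)/(23/3) = 1033/276.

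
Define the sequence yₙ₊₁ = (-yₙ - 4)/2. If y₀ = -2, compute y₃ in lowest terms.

y₁ = (-(-2) - 4)/2 = -1.
y₂ = (-(-1) - 4)/2 = -3/2.
y₃ = (-(-3/2) - 4)/2 = -5/4.

-5/4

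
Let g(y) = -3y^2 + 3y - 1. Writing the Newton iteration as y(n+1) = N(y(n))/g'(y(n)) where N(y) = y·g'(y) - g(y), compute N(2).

-11

g'(y) = -6y + 3.
N(y) = y·g'(y) - g(y) = y·(-6y + 3) - (-3y^2 + 3y - 1) = -3y^2 + 1.
N(2) = -11.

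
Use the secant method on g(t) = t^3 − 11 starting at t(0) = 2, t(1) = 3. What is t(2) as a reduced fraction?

g(2) = −3, g(3) = 16. t(2) = 3 − 16·(3 − 2)/(16 − (−3)) = 41/19.

41/19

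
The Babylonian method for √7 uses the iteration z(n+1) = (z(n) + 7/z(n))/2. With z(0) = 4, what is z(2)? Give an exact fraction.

z(1) = (4 + 7/4)/2 = 23/8.
z(2) = (23/8 + 7/(23/8))/2 = 977/368.

977/368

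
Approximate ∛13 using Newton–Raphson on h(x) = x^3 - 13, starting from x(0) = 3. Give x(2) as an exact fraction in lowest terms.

h'(x) = 3x^2.
h(3) = 14, h'(3) = 27, so x(1) = 3 - 14/27 = 67/27.
h(67/27) = 44884/19683, h'(67/27) = 4489/243, so x(2) = (67/27) - (44884/19683)/(4489/243) = 857405/363609.

857405/363609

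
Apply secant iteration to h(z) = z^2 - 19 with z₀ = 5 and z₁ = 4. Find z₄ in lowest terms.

1421/326

h(5) = 6, h(4) = -3. z₂ = 4 - (-3)·(4 - 5)/((-3) - 6) = 13/3.
h(4) = -3, h(13/3) = -2/9. z₃ = (13/3) - (-2/9)·((13/3) - 4)/((-2/9) - (-3)) = 109/25.
h(13/3) = -2/9, h(109/25) = 6/625. z₄ = (109/25) - (6/625)·((109/25) - (13/3))/((6/625) - (-2/9)) = 1421/326.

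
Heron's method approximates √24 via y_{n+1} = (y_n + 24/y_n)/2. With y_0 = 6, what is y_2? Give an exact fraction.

49/10

y_1 = (6 + 24/6)/2 = 5.
y_2 = (5 + 24/5)/2 = 49/10.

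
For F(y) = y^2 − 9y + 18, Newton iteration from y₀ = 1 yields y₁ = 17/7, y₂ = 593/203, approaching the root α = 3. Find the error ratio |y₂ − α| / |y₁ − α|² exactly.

y₁ − α = 17/7 − 3 = −4/7, so |y₁ − α| = 4/7.
y₂ − α = 593/203 − 3 = −16/203, so |y₂ − α| = 16/203.
|y₁ − α|² = 16/49.
Ratio = (16/203) / (16/49) = 7/29.

7/29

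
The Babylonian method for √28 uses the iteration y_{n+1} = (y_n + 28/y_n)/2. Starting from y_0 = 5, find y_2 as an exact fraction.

5609/1060

y_1 = (5 + 28/5)/2 = 53/10.
y_2 = (53/10 + 28/(53/10))/2 = 5609/1060.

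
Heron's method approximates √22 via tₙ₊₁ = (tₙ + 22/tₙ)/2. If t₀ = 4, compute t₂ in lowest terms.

t₁ = (4 + 22/4)/2 = 19/4.
t₂ = (19/4 + 22/(19/4))/2 = 713/152.

713/152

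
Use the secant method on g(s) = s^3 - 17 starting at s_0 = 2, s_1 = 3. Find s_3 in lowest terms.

20801/8137

g(2) = -9, g(3) = 10. s_2 = 3 - 10·(3 - 2)/(10 - (-9)) = 47/19.
g(3) = 10, g(47/19) = -12780/6859. s_3 = (47/19) - (-12780/6859)·((47/19) - 3)/((-12780/6859) - 10) = 20801/8137.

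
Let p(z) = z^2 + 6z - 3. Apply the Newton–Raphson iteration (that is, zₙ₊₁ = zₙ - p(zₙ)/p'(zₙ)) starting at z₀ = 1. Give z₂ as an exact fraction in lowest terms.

13/28

p'(z) = 2z + 6.
p(1) = 4, p'(1) = 8, so z₁ = 1 - 4/8 = 1/2.
p(1/2) = 1/4, p'(1/2) = 7, so z₂ = (1/2) - (1/4)/7 = 13/28.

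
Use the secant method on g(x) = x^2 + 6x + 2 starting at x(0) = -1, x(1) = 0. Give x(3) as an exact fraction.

g(-1) = -3, g(0) = 2. x(2) = 0 - 2·(0 - (-1))/(2 - (-3)) = -2/5.
g(0) = 2, g(-2/5) = -6/25. x(3) = (-2/5) - (-6/25)·((-2/5) - 0)/((-6/25) - 2) = -5/14.

-5/14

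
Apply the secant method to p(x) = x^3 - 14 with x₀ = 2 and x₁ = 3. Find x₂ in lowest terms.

p(2) = -6, p(3) = 13. x₂ = 3 - 13·(3 - 2)/(13 - (-6)) = 44/19.

44/19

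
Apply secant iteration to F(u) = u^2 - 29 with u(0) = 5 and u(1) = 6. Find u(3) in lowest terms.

673/125

F(5) = -4, F(6) = 7. u(2) = 6 - 7·(6 - 5)/(7 - (-4)) = 59/11.
F(6) = 7, F(59/11) = -28/121. u(3) = (59/11) - (-28/121)·((59/11) - 6)/((-28/121) - 7) = 673/125.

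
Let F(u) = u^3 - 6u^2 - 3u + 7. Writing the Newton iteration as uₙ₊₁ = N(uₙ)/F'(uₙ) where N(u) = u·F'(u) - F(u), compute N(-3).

-115

F'(u) = 3u^2 - 12u - 3.
N(u) = u·F'(u) - F(u) = u·(3u^2 - 12u - 3) - (u^3 - 6u^2 - 3u + 7) = 2u^3 - 6u^2 - 7.
N(-3) = -115.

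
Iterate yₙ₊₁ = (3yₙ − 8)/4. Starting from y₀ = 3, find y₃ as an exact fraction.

−215/64

y₁ = (3·3 − 8)/4 = 1/4.
y₂ = (3·(1/4) − 8)/4 = −29/16.
y₃ = (3·(−29/16) − 8)/4 = −215/64.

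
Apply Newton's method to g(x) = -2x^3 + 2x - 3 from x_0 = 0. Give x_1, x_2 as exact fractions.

g'(x) = -6x^2 + 2.
g(0) = -3, g'(0) = 2, so x_1 = 0 - (-3)/2 = 3/2.
g(3/2) = -27/4, g'(3/2) = -23/2, so x_2 = (3/2) - (-27/4)/(-23/2) = 21/23.

x_1 = 3/2, x_2 = 21/23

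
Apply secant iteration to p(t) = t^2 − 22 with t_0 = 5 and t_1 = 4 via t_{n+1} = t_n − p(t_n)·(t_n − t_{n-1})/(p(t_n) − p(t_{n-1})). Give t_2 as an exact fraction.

p(5) = 3, p(4) = −6. t_2 = 4 − (−6)·(4 − 5)/((−6) − 3) = 14/3.

14/3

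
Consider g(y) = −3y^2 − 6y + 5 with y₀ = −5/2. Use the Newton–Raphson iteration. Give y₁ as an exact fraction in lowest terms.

g'(y) = −6y − 6.
g(−5/2) = 5/4, g'(−5/2) = 9, so y₁ = (−5/2) − (5/4)/9 = −95/36.

−95/36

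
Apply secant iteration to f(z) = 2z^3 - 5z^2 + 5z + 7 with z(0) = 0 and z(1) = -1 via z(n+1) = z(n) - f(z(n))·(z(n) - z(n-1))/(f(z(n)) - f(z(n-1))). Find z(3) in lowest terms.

f(0) = 7, f(-1) = -5. z(2) = (-1) - (-5)·((-1) - 0)/((-5) - 7) = -7/12.
f(-1) = -5, f(-7/12) = 1715/864. z(3) = (-7/12) - (1715/864)·((-7/12) - (-1))/((1715/864) - (-5)) = -847/1207.

-847/1207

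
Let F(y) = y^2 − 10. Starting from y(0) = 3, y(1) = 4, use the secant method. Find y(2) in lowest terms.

F(3) = −1, F(4) = 6. y(2) = 4 − 6·(4 − 3)/(6 − (−1)) = 22/7.

22/7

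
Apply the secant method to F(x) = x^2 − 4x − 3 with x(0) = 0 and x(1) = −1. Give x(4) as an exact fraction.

−237/367

F(0) = −3, F(−1) = 2. x(2) = (−1) − 2·((−1) − 0)/(2 − (−3)) = −3/5.
F(−1) = 2, F(−3/5) = −6/25. x(3) = (−3/5) − (−6/25)·((−3/5) − (−1))/((−6/25) − 2) = −9/14.
F(−3/5) = −6/25, F(−9/14) = −3/196. x(4) = (−9/14) − (−3/196)·((−9/14) − (−3/5))/((−3/196) − (−6/25)) = −237/367.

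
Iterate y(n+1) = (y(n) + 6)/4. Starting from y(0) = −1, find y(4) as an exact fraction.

y(1) = ((−1) + 6)/4 = 5/4.
y(2) = ((5/4) + 6)/4 = 29/16.
y(3) = ((29/16) + 6)/4 = 125/64.
y(4) = ((125/64) + 6)/4 = 509/256.

509/256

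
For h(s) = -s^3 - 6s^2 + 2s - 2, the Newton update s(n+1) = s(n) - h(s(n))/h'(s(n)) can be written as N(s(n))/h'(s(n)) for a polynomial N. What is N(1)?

-6

h'(s) = -3s^2 - 12s + 2.
N(s) = s·h'(s) - h(s) = s·(-3s^2 - 12s + 2) - (-s^3 - 6s^2 + 2s - 2) = -2s^3 - 6s^2 + 2.
N(1) = -6.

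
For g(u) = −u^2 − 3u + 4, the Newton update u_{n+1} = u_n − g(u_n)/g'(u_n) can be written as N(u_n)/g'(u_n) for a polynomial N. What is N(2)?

g'(u) = −2u − 3.
N(u) = u·g'(u) − g(u) = u·(−2u − 3) − (−u^2 − 3u + 4) = −u^2 − 4.
N(2) = −8.

−8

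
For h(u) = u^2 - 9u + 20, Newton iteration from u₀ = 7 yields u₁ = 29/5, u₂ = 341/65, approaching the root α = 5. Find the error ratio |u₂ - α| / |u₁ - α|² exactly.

u₁ - α = 29/5 - 5 = 4/5, so |u₁ - α| = 4/5.
u₂ - α = 341/65 - 5 = 16/65, so |u₂ - α| = 16/65.
|u₁ - α|² = 16/25.
Ratio = (16/65) / (16/25) = 5/13.

5/13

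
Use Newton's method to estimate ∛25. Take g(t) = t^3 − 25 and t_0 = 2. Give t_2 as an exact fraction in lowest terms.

90521/30258

g'(t) = 3t^2.
g(2) = −17, g'(2) = 12, so t_1 = 2 − (−17)/12 = 41/12.
g(41/12) = 25721/1728, g'(41/12) = 1681/48, so t_2 = (41/12) − (25721/1728)/(1681/48) = 90521/30258.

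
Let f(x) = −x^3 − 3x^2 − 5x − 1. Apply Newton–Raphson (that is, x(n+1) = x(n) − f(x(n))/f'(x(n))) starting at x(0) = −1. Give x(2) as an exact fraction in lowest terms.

−1/5

f'(x) = −3x^2 − 6x − 5.
f(−1) = 2, f'(−1) = −2, so x(1) = (−1) − 2/(−2) = 0.
f(0) = −1, f'(0) = −5, so x(2) = 0 − (−1)/(−5) = −1/5.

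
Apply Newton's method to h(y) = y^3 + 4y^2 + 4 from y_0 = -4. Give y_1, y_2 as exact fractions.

h'(y) = 3y^2 + 8y.
h(-4) = 4, h'(-4) = 16, so y_1 = (-4) - 4/16 = -17/4.
h(-17/4) = -33/64, h'(-17/4) = 323/16, so y_2 = (-17/4) - (-33/64)/(323/16) = -2729/646.

y_1 = -17/4, y_2 = -2729/646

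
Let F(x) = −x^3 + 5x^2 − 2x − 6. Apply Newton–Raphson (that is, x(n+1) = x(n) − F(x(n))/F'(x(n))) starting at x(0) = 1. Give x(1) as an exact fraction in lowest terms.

9/5

F'(x) = −3x^2 + 10x − 2.
F(1) = −4, F'(1) = 5, so x(1) = 1 − (−4)/5 = 9/5.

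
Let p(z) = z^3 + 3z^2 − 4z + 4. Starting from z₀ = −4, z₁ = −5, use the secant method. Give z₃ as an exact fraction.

−14710/3527

p(−4) = 4, p(−5) = −26. z₂ = (−5) − (−26)·((−5) − (−4))/((−26) − 4) = −62/15.
p(−5) = −26, p(−62/15) = 3952/3375. z₃ = (−62/15) − (3952/3375)·((−62/15) − (−5))/((3952/3375) − (−26)) = −14710/3527.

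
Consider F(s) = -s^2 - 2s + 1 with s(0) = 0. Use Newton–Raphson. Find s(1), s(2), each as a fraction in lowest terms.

F'(s) = -2s - 2.
F(0) = 1, F'(0) = -2, so s(1) = 0 - 1/(-2) = 1/2.
F(1/2) = -1/4, F'(1/2) = -3, so s(2) = (1/2) - (-1/4)/(-3) = 5/12.

s(1) = 1/2, s(2) = 5/12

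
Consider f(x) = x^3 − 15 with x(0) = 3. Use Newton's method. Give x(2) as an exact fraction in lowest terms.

f'(x) = 3x^2.
f(3) = 12, f'(3) = 27, so x(1) = 3 − 12/27 = 23/9.
f(23/9) = 1232/729, f'(23/9) = 529/27, so x(2) = (23/9) − (1232/729)/(529/27) = 35269/14283.

35269/14283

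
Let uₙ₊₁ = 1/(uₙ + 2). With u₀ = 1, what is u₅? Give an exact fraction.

41/99

u₁ = 1/(1 + 2) = 1/3.
u₂ = 1/(1/3 + 2) = 3/7.
u₃ = 1/(3/7 + 2) = 7/17.
u₄ = 1/(7/17 + 2) = 17/41.
u₅ = 1/(17/41 + 2) = 41/99.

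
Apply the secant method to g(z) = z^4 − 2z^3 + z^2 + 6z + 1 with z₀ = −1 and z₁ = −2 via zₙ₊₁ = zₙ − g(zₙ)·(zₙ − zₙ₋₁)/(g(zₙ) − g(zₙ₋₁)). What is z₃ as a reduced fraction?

−501958/470679

g(−1) = −1, g(−2) = 25. z₂ = (−2) − 25·((−2) − (−1))/(25 − (−1)) = −27/26.
g(−2) = 25, g(−27/26) = −342575/456976. z₃ = (−27/26) − (−342575/456976)·((−27/26) − (−2))/((−342575/456976) − 25) = −501958/470679.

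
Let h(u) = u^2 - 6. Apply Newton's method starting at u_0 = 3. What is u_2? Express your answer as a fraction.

h'(u) = 2u.
h(3) = 3, h'(3) = 6, so u_1 = 3 - 3/6 = 5/2.
h(5/2) = 1/4, h'(5/2) = 5, so u_2 = (5/2) - (1/4)/5 = 49/20.

49/20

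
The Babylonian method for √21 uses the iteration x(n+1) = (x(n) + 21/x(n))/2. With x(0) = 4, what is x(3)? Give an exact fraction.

14720113/3212192

x(1) = (4 + 21/4)/2 = 37/8.
x(2) = (37/8 + 21/(37/8))/2 = 2713/592.
x(3) = (2713/592 + 21/(2713/592))/2 = 14720113/3212192.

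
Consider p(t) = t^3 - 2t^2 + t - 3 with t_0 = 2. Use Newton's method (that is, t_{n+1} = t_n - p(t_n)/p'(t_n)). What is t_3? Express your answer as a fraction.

451743/207740

p'(t) = 3t^2 - 4t + 1.
p(2) = -1, p'(2) = 5, so t_1 = 2 - (-1)/5 = 11/5.
p(11/5) = 21/125, p'(11/5) = 168/25, so t_2 = (11/5) - (21/125)/(168/25) = 87/40.
p(87/40) = 183/64000, p'(87/40) = 10387/1600, so t_3 = (87/40) - (183/64000)/(10387/1600) = 451743/207740.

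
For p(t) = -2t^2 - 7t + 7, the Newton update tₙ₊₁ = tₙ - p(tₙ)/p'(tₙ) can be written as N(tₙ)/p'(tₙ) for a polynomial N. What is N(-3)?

p'(t) = -4t - 7.
N(t) = t·p'(t) - p(t) = t·(-4t - 7) - (-2t^2 - 7t + 7) = -2t^2 - 7.
N(-3) = -25.

-25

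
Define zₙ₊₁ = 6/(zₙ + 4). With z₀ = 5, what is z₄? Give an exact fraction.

z₁ = 6/(5 + 4) = 2/3.
z₂ = 6/(2/3 + 4) = 9/7.
z₃ = 6/(9/7 + 4) = 42/37.
z₄ = 6/(42/37 + 4) = 111/95.

111/95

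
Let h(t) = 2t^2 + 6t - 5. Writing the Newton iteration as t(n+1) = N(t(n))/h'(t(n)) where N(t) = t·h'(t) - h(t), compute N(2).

13

h'(t) = 4t + 6.
N(t) = t·h'(t) - h(t) = t·(4t + 6) - (2t^2 + 6t - 5) = 2t^2 + 5.
N(2) = 13.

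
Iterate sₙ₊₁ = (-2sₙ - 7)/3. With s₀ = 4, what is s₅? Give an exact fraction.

-19/9

s₁ = (-2·4 - 7)/3 = -5.
s₂ = (-2·(-5) - 7)/3 = 1.
s₃ = (-2·1 - 7)/3 = -3.
s₄ = (-2·(-3) - 7)/3 = -1/3.
s₅ = (-2·(-1/3) - 7)/3 = -19/9.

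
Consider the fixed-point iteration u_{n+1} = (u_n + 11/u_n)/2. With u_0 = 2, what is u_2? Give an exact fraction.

u_1 = (2 + 11/2)/2 = 15/4.
u_2 = (15/4 + 11/(15/4))/2 = 401/120.

401/120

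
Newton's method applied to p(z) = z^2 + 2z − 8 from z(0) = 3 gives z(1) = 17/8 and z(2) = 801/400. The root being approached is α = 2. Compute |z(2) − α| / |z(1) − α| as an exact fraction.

1/50

z(1) − α = 17/8 − 2 = 1/8, so |z(1) − α| = 1/8.
z(2) − α = 801/400 − 2 = 1/400, so |z(2) − α| = 1/400.
Ratio = (1/400) / (1/8) = 1/50.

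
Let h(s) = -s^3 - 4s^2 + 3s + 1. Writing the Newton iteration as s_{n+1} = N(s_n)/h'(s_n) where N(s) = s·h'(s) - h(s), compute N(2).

h'(s) = -3s^2 - 8s + 3.
N(s) = s·h'(s) - h(s) = s·(-3s^2 - 8s + 3) - (-s^3 - 4s^2 + 3s + 1) = -2s^3 - 4s^2 - 1.
N(2) = -33.

-33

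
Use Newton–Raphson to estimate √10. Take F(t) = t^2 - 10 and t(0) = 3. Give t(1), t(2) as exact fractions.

F'(t) = 2t.
F(3) = -1, F'(3) = 6, so t(1) = 3 - (-1)/6 = 19/6.
F(19/6) = 1/36, F'(19/6) = 19/3, so t(2) = (19/6) - (1/36)/(19/3) = 721/228.

t(1) = 19/6, t(2) = 721/228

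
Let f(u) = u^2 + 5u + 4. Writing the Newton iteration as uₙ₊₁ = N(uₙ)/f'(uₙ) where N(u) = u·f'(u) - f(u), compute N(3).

f'(u) = 2u + 5.
N(u) = u·f'(u) - f(u) = u·(2u + 5) - (u^2 + 5u + 4) = u^2 - 4.
N(3) = 5.

5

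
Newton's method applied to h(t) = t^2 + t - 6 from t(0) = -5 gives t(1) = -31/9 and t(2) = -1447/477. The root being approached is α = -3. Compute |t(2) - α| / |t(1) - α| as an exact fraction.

4/53

t(1) - α = -31/9 - (-3) = -31/9 + 3 = -4/9, so |t(1) - α| = 4/9.
t(2) - α = -1447/477 - (-3) = -1447/477 + 3 = -16/477, so |t(2) - α| = 16/477.
Ratio = (16/477) / (4/9) = 4/53.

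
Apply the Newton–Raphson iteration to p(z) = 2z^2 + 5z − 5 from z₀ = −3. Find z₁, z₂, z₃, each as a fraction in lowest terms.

p'(z) = 4z + 5.
p(−3) = −2, p'(−3) = −7, so z₁ = (−3) − (−2)/(−7) = −23/7.
p(−23/7) = 8/49, p'(−23/7) = −57/7, so z₂ = (−23/7) − (8/49)/(−57/7) = −1303/399.
p(−1303/399) = 128/159201, p'(−1303/399) = −3217/399, so z₃ = (−1303/399) − (128/159201)/(−3217/399) = −4191623/1283583.

z₁ = −23/7, z₂ = −1303/399, z₃ = −4191623/1283583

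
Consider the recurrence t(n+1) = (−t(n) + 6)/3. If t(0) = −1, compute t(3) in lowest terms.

t(1) = (−(−1) + 6)/3 = 7/3.
t(2) = (−(7/3) + 6)/3 = 11/9.
t(3) = (−(11/9) + 6)/3 = 43/27.

43/27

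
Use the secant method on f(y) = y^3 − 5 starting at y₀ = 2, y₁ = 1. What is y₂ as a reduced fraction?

f(2) = 3, f(1) = −4. y₂ = 1 − (−4)·(1 − 2)/((−4) − 3) = 11/7.

11/7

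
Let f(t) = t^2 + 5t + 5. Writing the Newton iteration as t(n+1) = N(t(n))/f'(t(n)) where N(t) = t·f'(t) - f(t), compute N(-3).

4

f'(t) = 2t + 5.
N(t) = t·f'(t) - f(t) = t·(2t + 5) - (t^2 + 5t + 5) = t^2 - 5.
N(-3) = 4.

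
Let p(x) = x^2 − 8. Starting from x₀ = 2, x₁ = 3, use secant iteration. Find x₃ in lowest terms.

p(2) = −4, p(3) = 1. x₂ = 3 − 1·(3 − 2)/(1 − (−4)) = 14/5.
p(3) = 1, p(14/5) = −4/25. x₃ = (14/5) − (−4/25)·((14/5) − 3)/((−4/25) − 1) = 82/29.

82/29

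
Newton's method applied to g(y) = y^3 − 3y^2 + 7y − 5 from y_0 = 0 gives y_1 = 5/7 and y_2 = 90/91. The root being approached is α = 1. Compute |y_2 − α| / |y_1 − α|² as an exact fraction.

7/52

y_1 − α = 5/7 − 1 = −2/7, so |y_1 − α| = 2/7.
y_2 − α = 90/91 − 1 = −1/91, so |y_2 − α| = 1/91.
|y_1 − α|² = 4/49.
Ratio = (1/91) / (4/49) = 7/52.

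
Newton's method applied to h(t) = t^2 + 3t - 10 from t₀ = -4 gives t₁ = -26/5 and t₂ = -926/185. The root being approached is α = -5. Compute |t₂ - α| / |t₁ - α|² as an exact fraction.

t₁ - α = -26/5 - (-5) = -26/5 + 5 = -1/5, so |t₁ - α| = 1/5.
t₂ - α = -926/185 - (-5) = -926/185 + 5 = -1/185, so |t₂ - α| = 1/185.
|t₁ - α|² = 1/25.
Ratio = (1/185) / (1/25) = 5/37.

5/37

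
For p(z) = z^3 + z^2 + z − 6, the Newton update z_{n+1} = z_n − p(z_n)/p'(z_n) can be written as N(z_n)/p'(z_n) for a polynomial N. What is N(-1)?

p'(z) = 3z^2 + 2z + 1.
N(z) = z·p'(z) − p(z) = z·(3z^2 + 2z + 1) − (z^3 + z^2 + z − 6) = 2z^3 + z^2 + 6.
N(-1) = 5.

5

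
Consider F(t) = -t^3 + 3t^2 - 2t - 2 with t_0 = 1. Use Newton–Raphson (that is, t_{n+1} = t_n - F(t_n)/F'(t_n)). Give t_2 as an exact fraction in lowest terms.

25/11

F'(t) = -3t^2 + 6t - 2.
F(1) = -2, F'(1) = 1, so t_1 = 1 - (-2)/1 = 3.
F(3) = -8, F'(3) = -11, so t_2 = 3 - (-8)/(-11) = 25/11.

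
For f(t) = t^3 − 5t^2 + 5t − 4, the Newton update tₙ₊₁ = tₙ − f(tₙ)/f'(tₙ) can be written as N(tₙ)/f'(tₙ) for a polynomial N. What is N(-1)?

−3

f'(t) = 3t^2 − 10t + 5.
N(t) = t·f'(t) − f(t) = t·(3t^2 − 10t + 5) − (t^3 − 5t^2 + 5t − 4) = 2t^3 − 5t^2 + 4.
N(-1) = −3.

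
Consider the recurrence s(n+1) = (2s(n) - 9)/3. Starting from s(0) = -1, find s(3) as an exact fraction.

s(1) = (2·(-1) - 9)/3 = -11/3.
s(2) = (2·(-11/3) - 9)/3 = -49/9.
s(3) = (2·(-49/9) - 9)/3 = -179/27.

-179/27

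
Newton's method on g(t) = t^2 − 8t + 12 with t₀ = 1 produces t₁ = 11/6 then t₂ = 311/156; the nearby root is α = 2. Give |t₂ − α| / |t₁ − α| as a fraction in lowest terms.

1/26

t₁ − α = 11/6 − 2 = −1/6, so |t₁ − α| = 1/6.
t₂ − α = 311/156 − 2 = −1/156, so |t₂ − α| = 1/156.
Ratio = (1/156) / (1/6) = 1/26.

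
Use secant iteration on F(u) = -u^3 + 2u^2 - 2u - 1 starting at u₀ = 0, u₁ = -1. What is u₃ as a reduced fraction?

F(0) = -1, F(-1) = 4. u₂ = (-1) - 4·((-1) - 0)/(4 - (-1)) = -1/5.
F(-1) = 4, F(-1/5) = -64/125. u₃ = (-1/5) - (-64/125)·((-1/5) - (-1))/((-64/125) - 4) = -41/141.

-41/141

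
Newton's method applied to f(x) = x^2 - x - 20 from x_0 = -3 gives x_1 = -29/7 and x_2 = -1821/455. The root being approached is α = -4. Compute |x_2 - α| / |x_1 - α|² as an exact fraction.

x_1 - α = -29/7 - (-4) = -29/7 + 4 = -1/7, so |x_1 - α| = 1/7.
x_2 - α = -1821/455 - (-4) = -1821/455 + 4 = -1/455, so |x_2 - α| = 1/455.
|x_1 - α|² = 1/49.
Ratio = (1/455) / (1/49) = 7/65.

7/65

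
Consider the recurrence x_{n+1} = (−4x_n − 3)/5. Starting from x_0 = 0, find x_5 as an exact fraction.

−1383/3125

x_1 = (−4·0 − 3)/5 = −3/5.
x_2 = (−4·(−3/5) − 3)/5 = −3/25.
x_3 = (−4·(−3/25) − 3)/5 = −63/125.
x_4 = (−4·(−63/125) − 3)/5 = −123/625.
x_5 = (−4·(−123/625) − 3)/5 = −1383/3125.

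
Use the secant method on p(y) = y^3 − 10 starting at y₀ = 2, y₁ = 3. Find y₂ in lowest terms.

p(2) = −2, p(3) = 17. y₂ = 3 − 17·(3 − 2)/(17 − (−2)) = 40/19.

40/19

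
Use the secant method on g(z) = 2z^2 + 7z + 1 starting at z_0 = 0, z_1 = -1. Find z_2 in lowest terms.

g(0) = 1, g(-1) = -4. z_2 = (-1) - (-4)·((-1) - 0)/((-4) - 1) = -1/5.

-1/5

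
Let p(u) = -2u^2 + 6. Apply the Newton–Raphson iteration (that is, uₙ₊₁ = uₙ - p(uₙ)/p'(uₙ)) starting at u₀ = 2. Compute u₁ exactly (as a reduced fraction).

p'(u) = -4u.
p(2) = -2, p'(2) = -8, so u₁ = 2 - (-2)/(-8) = 7/4.

7/4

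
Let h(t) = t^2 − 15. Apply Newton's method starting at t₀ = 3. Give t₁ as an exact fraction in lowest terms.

4

h'(t) = 2t.
h(3) = −6, h'(3) = 6, so t₁ = 3 − (−6)/6 = 4.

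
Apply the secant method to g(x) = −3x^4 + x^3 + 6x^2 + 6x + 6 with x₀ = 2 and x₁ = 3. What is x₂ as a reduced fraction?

141/70

g(2) = 2, g(3) = −138. x₂ = 3 − (−138)·(3 − 2)/((−138) − 2) = 141/70.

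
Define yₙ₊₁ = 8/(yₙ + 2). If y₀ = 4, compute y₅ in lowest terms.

84/43

y₁ = 8/(4 + 2) = 4/3.
y₂ = 8/(4/3 + 2) = 12/5.
y₃ = 8/(12/5 + 2) = 20/11.
y₄ = 8/(20/11 + 2) = 44/21.
y₅ = 8/(44/21 + 2) = 84/43.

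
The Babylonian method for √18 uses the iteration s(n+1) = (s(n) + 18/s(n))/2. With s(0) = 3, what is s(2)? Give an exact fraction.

17/4

s(1) = (3 + 18/3)/2 = 9/2.
s(2) = (9/2 + 18/(9/2))/2 = 17/4.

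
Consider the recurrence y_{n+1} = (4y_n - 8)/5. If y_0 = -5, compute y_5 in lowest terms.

y_1 = (4·(-5) - 8)/5 = -28/5.
y_2 = (4·(-28/5) - 8)/5 = -152/25.
y_3 = (4·(-152/25) - 8)/5 = -808/125.
y_4 = (4·(-808/125) - 8)/5 = -4232/625.
y_5 = (4·(-4232/625) - 8)/5 = -21928/3125.

-21928/3125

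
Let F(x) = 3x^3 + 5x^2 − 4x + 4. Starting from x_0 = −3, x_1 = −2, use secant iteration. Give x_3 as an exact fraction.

−978/391

F(−3) = −20, F(−2) = 8. x_2 = (−2) − 8·((−2) − (−3))/(8 − (−20)) = −16/7.
F(−2) = 8, F(−16/7) = 1180/343. x_3 = (−16/7) − (1180/343)·((−16/7) − (−2))/((1180/343) − 8) = −978/391.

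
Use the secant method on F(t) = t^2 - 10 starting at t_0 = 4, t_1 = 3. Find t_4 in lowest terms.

3001/949

F(4) = 6, F(3) = -1. t_2 = 3 - (-1)·(3 - 4)/((-1) - 6) = 22/7.
F(3) = -1, F(22/7) = -6/49. t_3 = (22/7) - (-6/49)·((22/7) - 3)/((-6/49) - (-1)) = 136/43.
F(22/7) = -6/49, F(136/43) = 6/1849. t_4 = (136/43) - (6/1849)·((136/43) - (22/7))/((6/1849) - (-6/49)) = 3001/949.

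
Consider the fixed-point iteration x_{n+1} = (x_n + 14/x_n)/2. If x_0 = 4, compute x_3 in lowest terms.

403201/107760

x_1 = (4 + 14/4)/2 = 15/4.
x_2 = (15/4 + 14/(15/4))/2 = 449/120.
x_3 = (449/120 + 14/(449/120))/2 = 403201/107760.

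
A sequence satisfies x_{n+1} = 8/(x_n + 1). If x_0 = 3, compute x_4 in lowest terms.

88/35

x_1 = 8/(3 + 1) = 2.
x_2 = 8/(2 + 1) = 8/3.
x_3 = 8/(8/3 + 1) = 24/11.
x_4 = 8/(24/11 + 1) = 88/35.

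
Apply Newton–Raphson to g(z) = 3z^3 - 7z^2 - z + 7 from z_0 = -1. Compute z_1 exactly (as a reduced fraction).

-10/11

g'(z) = 9z^2 - 14z - 1.
g(-1) = -2, g'(-1) = 22, so z_1 = (-1) - (-2)/22 = -10/11.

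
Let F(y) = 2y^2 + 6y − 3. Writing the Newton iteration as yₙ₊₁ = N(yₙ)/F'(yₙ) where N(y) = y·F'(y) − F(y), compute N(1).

5

F'(y) = 4y + 6.
N(y) = y·F'(y) − F(y) = y·(4y + 6) − (2y^2 + 6y − 3) = 2y^2 + 3.
N(1) = 5.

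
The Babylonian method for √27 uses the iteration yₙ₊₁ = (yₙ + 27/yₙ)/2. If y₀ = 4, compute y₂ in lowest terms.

3577/688

y₁ = (4 + 27/4)/2 = 43/8.
y₂ = (43/8 + 27/(43/8))/2 = 3577/688.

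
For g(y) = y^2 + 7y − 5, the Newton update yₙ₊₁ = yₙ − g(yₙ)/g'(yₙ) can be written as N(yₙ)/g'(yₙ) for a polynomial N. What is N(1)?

6

g'(y) = 2y + 7.
N(y) = y·g'(y) − g(y) = y·(2y + 7) − (y^2 + 7y − 5) = y^2 + 5.
N(1) = 6.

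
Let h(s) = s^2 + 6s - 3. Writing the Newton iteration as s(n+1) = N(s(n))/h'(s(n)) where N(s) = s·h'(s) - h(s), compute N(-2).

7

h'(s) = 2s + 6.
N(s) = s·h'(s) - h(s) = s·(2s + 6) - (s^2 + 6s - 3) = s^2 + 3.
N(-2) = 7.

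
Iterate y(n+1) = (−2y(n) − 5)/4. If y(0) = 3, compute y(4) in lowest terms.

y(1) = (−2·3 − 5)/4 = −11/4.
y(2) = (−2·(−11/4) − 5)/4 = 1/8.
y(3) = (−2·(1/8) − 5)/4 = −21/16.
y(4) = (−2·(−21/16) − 5)/4 = −19/32.

−19/32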